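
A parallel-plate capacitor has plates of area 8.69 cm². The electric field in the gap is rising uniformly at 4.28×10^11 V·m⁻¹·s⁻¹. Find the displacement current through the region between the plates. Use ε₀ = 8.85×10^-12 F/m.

With a uniform field, Φ_E = EA, so I_d = ε₀ A dE/dt = 3.29×10^-3 A.

3.29×10^-3 A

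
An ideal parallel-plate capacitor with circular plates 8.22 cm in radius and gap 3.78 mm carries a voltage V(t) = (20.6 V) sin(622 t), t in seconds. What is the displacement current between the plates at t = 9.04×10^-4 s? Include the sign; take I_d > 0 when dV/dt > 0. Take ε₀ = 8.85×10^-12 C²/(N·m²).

dV/dt = (20.6)(622)·cos(0.562288) = 1.084×10^4 V/s.
I_d = C dV/dt with C = ε₀A/d = (8.85×10^-12)(0.02123)/(3.78×10^-3) = 4.971×10^-11 F, so I_d = (4.971×10^-11)(1.084×10^4) = 5.39×10^-7 A.

5.39×10^-7 A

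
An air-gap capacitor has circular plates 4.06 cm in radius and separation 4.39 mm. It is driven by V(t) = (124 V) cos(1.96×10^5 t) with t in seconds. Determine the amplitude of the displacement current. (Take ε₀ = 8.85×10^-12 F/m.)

2.54×10^-4 A

C = ε₀A/d = (8.85×10^-12)(5.178×10^-3)/(4.39×10^-3) = 1.044×10^-11 F; ω = 1.96×10^5 rad/s.
I_d = C dV/dt, so |I_d|_max = C V₀ ω = (1.044×10^-11)(124)(1.96×10^5) = 2.54×10^-4 A.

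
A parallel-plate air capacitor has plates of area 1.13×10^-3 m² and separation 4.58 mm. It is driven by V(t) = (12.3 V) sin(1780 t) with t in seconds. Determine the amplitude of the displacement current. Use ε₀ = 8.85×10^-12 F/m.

The displacement current equals the conduction current C dV/dt, which peaks at C V₀ ω.
With C = ε₀A/d = (8.85×10^-12)(1.13×10^-3)/(4.58×10^-3) = 2.184×10^-12 F and ω = 1780 rad/s, I_d,max = (2.184×10^-12)(12.3)(1780) = 4.78×10^-8 A.

4.78×10^-8 A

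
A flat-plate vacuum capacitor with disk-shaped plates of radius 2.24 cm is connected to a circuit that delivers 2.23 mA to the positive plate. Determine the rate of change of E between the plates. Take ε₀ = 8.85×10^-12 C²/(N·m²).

1.60×10^11 V/(m·s)

The displacement current between the plates equals the conduction current, I_d = 2.23 mA.
Since I_d = ε₀ A dE/dt, dE/dt = I_d/(ε₀A) = (2.23×10^-3)/((8.85×10^-12)(1.576×10^-3)) = 1.60×10^11 V/(m·s).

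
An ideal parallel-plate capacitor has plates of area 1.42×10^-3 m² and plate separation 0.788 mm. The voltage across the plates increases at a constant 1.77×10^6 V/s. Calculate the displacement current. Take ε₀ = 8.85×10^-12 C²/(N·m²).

The displacement current equals the charging current C dV/dt. With C = ε₀A/d = (8.85×10^-12)(1.42×10^-3)/(7.88×10^-4) = 1.595×10^-11 F, I_d = (1.595×10^-11)(1.77×10^6) = 2.82×10^-5 A.

2.82×10^-5 A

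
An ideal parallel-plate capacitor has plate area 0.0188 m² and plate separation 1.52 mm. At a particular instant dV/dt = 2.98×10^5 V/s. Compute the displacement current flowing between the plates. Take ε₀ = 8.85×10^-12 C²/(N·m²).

The field between the plates is E = V/d, so dE/dt = (2.98×10^5)/(1.52×10^-3 m) = 1.961×10^8 V/(m·s).
I_d = ε₀ A (dE/dt) = (8.85×10^-12)(0.0188)(1.961×10^8) = 3.26×10^-5 A.

3.26×10^-5 A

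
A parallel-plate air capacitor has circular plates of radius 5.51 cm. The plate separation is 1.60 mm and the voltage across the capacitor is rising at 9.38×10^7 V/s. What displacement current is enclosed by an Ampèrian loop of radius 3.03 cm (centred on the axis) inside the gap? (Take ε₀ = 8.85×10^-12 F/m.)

With E = V/d, dE/dt = 5.862×10^10 V/(m·s) and πR² = 9.538×10^-3 m², giving I_d = ε₀ πR² dE/dt = 4.948×10^-3 A.
Since J_d is uniform, the enclosed fraction is (r/R)² = 0.3024, giving I_d,enc = 1.50×10^-3 A.

1.50×10^-3 A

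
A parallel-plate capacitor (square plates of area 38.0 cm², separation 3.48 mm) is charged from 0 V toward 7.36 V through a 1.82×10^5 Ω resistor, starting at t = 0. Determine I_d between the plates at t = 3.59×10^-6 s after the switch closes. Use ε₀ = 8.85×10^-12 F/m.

With C = ε₀A/d = (8.85×10^-12)(3.80×10^-3)/(3.48×10^-3) = 9.664×10^-12 F, the time constant is τ = RC = 1.759×10^-6 s, so t/τ = 2.041 and e^(−t/τ) = 0.1299.
I_d = I_cond = (V₀/R) e^(−t/τ) = (4.044×10^-5)(0.1299) = 5.25×10^-6 A.

5.25×10^-6 A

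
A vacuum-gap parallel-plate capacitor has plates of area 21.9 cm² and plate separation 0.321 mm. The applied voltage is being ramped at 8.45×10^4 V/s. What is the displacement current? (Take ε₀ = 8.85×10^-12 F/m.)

The field between the plates is E = V/d, so dE/dt = (8.45×10^4)/(3.21×10^-4 m) = 2.632×10^8 V/(m·s).
I_d = ε₀ A (dE/dt) = (8.85×10^-12)(2.19×10^-3)(2.632×10^8) = 5.10×10^-6 A.

5.10×10^-6 A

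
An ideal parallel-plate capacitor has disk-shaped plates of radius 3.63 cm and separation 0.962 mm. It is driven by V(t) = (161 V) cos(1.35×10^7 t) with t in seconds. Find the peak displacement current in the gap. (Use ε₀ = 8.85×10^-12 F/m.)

(dE/dt)_max = V₀ω/d = 2.259×10^12 V/(m·s); ω = 1.35×10^7 rad/s.
I_d,max = ε₀ A (dE/dt)_max = (8.85×10^-12)(4.140×10^-3)(2.259×10^12) = 0.0828 A.

0.0828 A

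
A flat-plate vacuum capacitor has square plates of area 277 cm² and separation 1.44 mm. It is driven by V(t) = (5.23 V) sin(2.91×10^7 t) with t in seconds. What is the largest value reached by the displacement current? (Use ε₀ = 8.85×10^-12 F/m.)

0.0259 A

C = ε₀A/d = (8.85×10^-12)(0.0277)/(1.44×10^-3) = 1.702×10^-10 F; ω = 2.91×10^7 rad/s.
I_d = C dV/dt, so |I_d|_max = C V₀ ω = (1.702×10^-10)(5.23)(2.91×10^7) = 0.0259 A.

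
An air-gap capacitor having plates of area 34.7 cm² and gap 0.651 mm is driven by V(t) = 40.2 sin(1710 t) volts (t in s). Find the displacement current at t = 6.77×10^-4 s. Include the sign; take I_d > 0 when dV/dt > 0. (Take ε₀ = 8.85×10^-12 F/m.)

dE/dt = (V₀ω/d)·cos(ωt) with ωt = 1.15767 rad: (40.2)(1710)(0.4015)/(6.51×10^-4) = 4.240×10^7 V/(m·s).
I_d = ε₀ A dE/dt = (8.85×10^-12)(3.47×10^-3)(4.240×10^7) = 1.30×10^-6 A.

1.30×10^-6 A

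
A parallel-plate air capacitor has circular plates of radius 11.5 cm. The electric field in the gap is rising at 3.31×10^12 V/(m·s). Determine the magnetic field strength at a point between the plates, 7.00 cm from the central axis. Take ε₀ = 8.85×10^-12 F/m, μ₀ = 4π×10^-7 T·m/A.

1.29×10^-6 T

I_d = ε₀ dΦ_E/dt = ε₀ πR² (dE/dt) = (8.85×10^-12)(0.04155)(3.31×10^12) = 1.217 A through the full plate area.
∮B·dl = μ₀ I_d,enc with I_d,enc = I_d r²/R² = 0.4509 A; so B = μ₀ I_d,enc/(2πr) = 1.29×10^-6 T.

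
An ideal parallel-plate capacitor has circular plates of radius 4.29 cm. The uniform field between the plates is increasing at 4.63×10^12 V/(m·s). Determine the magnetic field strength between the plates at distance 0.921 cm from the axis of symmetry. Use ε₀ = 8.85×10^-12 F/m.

2.37×10^-7 T

I_d = ε₀ dΦ_E/dt = ε₀ πR² (dE/dt) = (8.85×10^-12)(5.782×10^-3)(4.63×10^12) = 0.2369 A through the full plate area.
An Ampèrian loop of radius r encloses a fraction (r/R)² of I_d. Then B·2πr = μ₀ I_d (r/R)², giving B = μ₀ I_d r/(2πR²) = 2.37×10^-7 T.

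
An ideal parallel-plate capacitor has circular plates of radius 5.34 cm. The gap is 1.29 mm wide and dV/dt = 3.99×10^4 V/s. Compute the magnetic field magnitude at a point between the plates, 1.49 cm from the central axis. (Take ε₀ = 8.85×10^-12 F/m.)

With E = V/d, dE/dt = 3.093×10^7 V/(m·s) and πR² = 8.958×10^-3 m², giving I_d = ε₀ πR² dE/dt = 2.452×10^-6 A.
∮B·dl = μ₀ I_d,enc with I_d,enc = I_d r²/R² = 1.909×10^-7 A; so B = μ₀ I_d,enc/(2πr) = 2.56×10^-12 T.

2.56×10^-12 T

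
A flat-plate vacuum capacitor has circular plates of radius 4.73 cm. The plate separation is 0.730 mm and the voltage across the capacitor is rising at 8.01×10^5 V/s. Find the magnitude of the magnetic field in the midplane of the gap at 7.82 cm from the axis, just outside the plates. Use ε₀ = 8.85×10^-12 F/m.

I_d = C dV/dt with C = ε₀πR²/d = 8.521×10^-11 F, so I_d = (8.521×10^-11)(8.01×10^5) = 6.825×10^-5 A.
Outside the plates the loop encloses all of I_d, so B·2πr = μ₀ I_d and B = 1.75×10^-10 T.

1.75×10^-10 T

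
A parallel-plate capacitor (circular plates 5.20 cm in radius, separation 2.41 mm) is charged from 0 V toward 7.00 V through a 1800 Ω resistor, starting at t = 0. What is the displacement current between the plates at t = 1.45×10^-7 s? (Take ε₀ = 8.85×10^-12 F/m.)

C = ε₀A/d = (8.85×10^-12)(8.495×10^-3)/(2.41×10^-3) = 3.120×10^-11 F and τ = RC = 5.616×10^-8 s. I_d in the gap equals the RC charging current.
I_d(t) = (V₀/R) e^(−t/τ) = 3.889×10^-3 · e^(−2.582) = 2.94×10^-4 A.

2.94×10^-4 A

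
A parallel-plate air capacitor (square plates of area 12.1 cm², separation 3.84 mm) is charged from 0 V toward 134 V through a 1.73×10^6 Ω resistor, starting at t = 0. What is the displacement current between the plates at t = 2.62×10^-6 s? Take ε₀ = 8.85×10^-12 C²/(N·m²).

C = ε₀A/d = (8.85×10^-12)(1.21×10^-3)/(3.84×10^-3) = 2.789×10^-12 F, so τ = RC = 4.825×10^-6 s.
The conduction current is I(t) = (V₀/R) e^(−t/τ), and the displacement current between the plates equals it.
t/τ = 0.5430; I_d = (134/1.73×10^6) · e^(−0.5430) = (7.746×10^-5)(0.5810) = 4.50×10^-5 A.

4.50×10^-5 A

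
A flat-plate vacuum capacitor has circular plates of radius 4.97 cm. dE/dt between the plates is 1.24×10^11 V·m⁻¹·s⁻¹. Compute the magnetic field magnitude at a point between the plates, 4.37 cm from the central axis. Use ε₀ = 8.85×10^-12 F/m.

I_d = ε₀ dΦ_E/dt = ε₀ πR² (dE/dt) = (8.85×10^-12)(7.760×10^-3)(1.24×10^11) = 8.516×10^-3 A through the full plate area.
∮B·dl = μ₀ I_d,enc with I_d,enc = I_d r²/R² = 6.584×10^-3 A; so B = μ₀ I_d,enc/(2πr) = 3.01×10^-8 T.

3.01×10^-8 T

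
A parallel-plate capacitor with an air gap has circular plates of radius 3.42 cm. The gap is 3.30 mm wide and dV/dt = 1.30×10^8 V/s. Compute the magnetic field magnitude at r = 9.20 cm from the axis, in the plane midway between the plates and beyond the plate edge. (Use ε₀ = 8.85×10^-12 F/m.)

2.78×10^-9 T

dE/dt = (dV/dt)/d = 3.939×10^10 V/(m·s); I_d = ε₀(πR²)(dE/dt) = (8.85×10^-12)(3.675×10^-3)(3.939×10^10) = 1.281×10^-3 A.
For r ≥ R the full I_d is enclosed: B = μ₀ I_d/(2πr) = (4π×10^-7)(1.281×10^-3)/(2π·0.0920) = 2.78×10^-9 T.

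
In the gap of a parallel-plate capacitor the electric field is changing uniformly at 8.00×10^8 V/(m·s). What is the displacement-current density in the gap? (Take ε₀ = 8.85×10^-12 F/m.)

J_d = ε₀ ∂E/∂t, so J_d = 7.08×10^-3 A/m².

7.08×10^-3 A/m²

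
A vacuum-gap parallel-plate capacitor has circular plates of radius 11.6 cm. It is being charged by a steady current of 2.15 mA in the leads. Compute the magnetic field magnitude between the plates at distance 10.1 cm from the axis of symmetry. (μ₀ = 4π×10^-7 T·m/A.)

Between the plates the displacement current equals the wire current: I_d = 2.15 mA = 2.15×10^-3 A.
For r < R the Ampère–Maxwell law gives B(2πr) = μ₀ I_d (r²/R²), so B = μ₀ I_d r/(2πR²) = (4π×10^-7)(2.15×10^-3)(0.101)/(2π·0.116²) = 3.23×10^-9 T.

3.23×10^-9 T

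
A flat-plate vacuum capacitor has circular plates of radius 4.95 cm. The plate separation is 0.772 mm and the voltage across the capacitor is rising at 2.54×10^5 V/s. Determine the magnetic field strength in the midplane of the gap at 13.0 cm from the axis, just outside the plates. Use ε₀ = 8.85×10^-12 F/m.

dE/dt = (dV/dt)/d = 3.290×10^8 V/(m·s); I_d = ε₀(πR²)(dE/dt) = (8.85×10^-12)(7.698×10^-3)(3.290×10^8) = 2.241×10^-5 A.
With r > R the enclosed displacement current is the full I_d; B = μ₀ I_d / (2πr) = 3.45×10^-11 T.

3.45×10^-11 T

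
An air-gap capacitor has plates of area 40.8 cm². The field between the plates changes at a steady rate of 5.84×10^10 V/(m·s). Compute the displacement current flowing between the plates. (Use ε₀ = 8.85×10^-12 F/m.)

2.11×10^-3 A

With a uniform field, Φ_E = EA, so I_d = ε₀ A dE/dt = 2.11×10^-3 A.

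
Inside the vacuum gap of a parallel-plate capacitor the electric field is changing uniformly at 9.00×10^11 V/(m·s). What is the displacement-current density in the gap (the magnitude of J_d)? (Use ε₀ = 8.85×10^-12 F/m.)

J_d = ε₀ ∂E/∂t, so J_d = 7.97 A/m².

7.97 A/m²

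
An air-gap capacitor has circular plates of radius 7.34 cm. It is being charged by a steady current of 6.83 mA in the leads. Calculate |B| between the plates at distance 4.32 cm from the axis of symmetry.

Between the plates the displacement current equals the wire current: I_d = 6.83 mA = 6.83×10^-3 A.
An Ampèrian loop of radius r encloses a fraction (r/R)² of I_d. Then B·2πr = μ₀ I_d (r/R)², giving B = μ₀ I_d r/(2πR²) = 1.10×10^-8 T.

1.10×10^-8 T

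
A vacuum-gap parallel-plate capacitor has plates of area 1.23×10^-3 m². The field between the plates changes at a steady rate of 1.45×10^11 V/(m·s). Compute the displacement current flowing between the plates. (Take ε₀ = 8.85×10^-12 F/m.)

1.58×10^-3 A

With a uniform field, Φ_E = EA, so I_d = ε₀ A dE/dt = 1.58×10^-3 A.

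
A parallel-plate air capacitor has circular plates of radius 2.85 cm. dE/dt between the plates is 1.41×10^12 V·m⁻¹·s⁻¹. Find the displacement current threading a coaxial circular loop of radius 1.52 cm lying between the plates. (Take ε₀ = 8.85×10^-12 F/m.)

Total displacement current: I_d = ε₀(πR²)(dE/dt) = (8.85×10^-12)(2.552×10^-3)(1.41×10^12) = 0.03185 A.
Through an area πr² the displacement current is I_d·(πr²/πR²) = I_d (r/R)² = 9.06×10^-3 A.

9.06×10^-3 A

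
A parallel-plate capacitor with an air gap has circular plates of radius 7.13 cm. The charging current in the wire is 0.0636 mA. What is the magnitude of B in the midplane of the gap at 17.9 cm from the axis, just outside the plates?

7.11×10^-11 T

No conduction current crosses the gap, so I_d there equals the 6.36×10^-5 A in the leads.
With r > R the enclosed displacement current is the full I_d; B = μ₀ I_d / (2πr) = 7.11×10^-11 T.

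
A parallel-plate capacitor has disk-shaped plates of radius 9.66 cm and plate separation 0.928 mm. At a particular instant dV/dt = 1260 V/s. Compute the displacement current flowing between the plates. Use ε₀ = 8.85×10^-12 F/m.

3.52×10^-7 A

C = ε₀A/d = (8.85×10^-12)(0.02932)/(9.28×10^-4) = 2.796×10^-10 F.
I_d = C dV/dt = (2.796×10^-10)(1260) = 3.52×10^-7 A.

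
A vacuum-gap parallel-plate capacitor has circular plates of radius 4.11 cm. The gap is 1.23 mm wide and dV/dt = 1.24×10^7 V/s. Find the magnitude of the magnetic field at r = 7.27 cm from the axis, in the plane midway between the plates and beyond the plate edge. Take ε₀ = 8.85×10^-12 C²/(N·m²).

With E = V/d, dE/dt = 1.008×10^10 V/(m·s) and πR² = 5.307×10^-3 m², giving I_d = ε₀ πR² dE/dt = 4.734×10^-4 A.
With r > R the enclosed displacement current is the full I_d; B = μ₀ I_d / (2πr) = 1.30×10^-9 T.

1.30×10^-9 T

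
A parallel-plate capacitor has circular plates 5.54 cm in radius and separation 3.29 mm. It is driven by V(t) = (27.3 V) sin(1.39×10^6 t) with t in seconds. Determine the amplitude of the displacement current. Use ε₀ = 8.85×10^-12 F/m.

9.84×10^-4 A

C = ε₀A/d = (8.85×10^-12)(9.642×10^-3)/(3.29×10^-3) = 2.594×10^-11 F; ω = 1.39×10^6 rad/s.
I_d = C dV/dt, so |I_d|_max = C V₀ ω = (2.594×10^-11)(27.3)(1.39×10^6) = 9.84×10^-4 A.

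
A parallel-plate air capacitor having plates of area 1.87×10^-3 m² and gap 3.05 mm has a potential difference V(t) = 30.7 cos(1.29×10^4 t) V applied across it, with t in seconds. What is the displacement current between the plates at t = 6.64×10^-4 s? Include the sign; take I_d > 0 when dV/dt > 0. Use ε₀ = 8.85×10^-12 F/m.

dV/dt = (30.7)(1.29×10^4)·−sin(8.5656) = -2.999×10^5 V/s.
I_d = C dV/dt with C = ε₀A/d = (8.85×10^-12)(1.87×10^-3)/(3.05×10^-3) = 5.426×10^-12 F, so I_d = (5.426×10^-12)(-2.999×10^5) = -1.63×10^-6 A.

-1.63×10^-6 A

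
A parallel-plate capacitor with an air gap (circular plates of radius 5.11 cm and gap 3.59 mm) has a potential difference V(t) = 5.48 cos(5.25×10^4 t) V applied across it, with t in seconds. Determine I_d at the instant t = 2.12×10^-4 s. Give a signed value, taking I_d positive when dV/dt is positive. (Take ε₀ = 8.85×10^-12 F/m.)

5.77×10^-6 A

dE/dt = (V₀ω/d)·−sin(ωt) with ωt = 11.13 rad: (5.48)(5.25×10^4)(0.9910)/(3.59×10^-3) = 7.942×10^7 V/(m·s).
I_d = ε₀ A dE/dt = (8.85×10^-12)(8.203×10^-3)(7.942×10^7) = 5.77×10^-6 A.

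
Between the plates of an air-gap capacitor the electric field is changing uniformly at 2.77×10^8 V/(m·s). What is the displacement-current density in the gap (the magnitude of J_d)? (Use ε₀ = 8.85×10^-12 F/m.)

J_d = ε₀ ∂E/∂t, so J_d = 2.45×10^-3 A/m².

2.45×10^-3 A/m²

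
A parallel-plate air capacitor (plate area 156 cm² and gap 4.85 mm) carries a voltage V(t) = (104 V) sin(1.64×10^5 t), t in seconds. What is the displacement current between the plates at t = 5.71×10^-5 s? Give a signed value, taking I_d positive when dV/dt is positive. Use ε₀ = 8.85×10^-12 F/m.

dV/dt = (104)(1.64×10^5)·cos(9.3644) = -1.702×10^7 V/s.
I_d = C dV/dt with C = ε₀A/d = (8.85×10^-12)(0.0156)/(4.85×10^-3) = 2.847×10^-11 F, so I_d = (2.847×10^-11)(-1.702×10^7) = -4.85×10^-4 A.

-4.85×10^-4 A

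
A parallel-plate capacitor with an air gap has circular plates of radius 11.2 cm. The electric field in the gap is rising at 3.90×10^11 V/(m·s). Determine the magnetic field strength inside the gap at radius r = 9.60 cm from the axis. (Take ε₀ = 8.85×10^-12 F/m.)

2.08×10^-7 T

I_d = ε₀ dΦ_E/dt = ε₀ πR² (dE/dt) = (8.85×10^-12)(0.03941)(3.90×10^11) = 0.1360 A through the full plate area.
For r < R the Ampère–Maxwell law gives B(2πr) = μ₀ I_d (r²/R²), so B = μ₀ I_d r/(2πR²) = (4π×10^-7)(0.1360)(0.0960)/(2π·0.112²) = 2.08×10^-7 T.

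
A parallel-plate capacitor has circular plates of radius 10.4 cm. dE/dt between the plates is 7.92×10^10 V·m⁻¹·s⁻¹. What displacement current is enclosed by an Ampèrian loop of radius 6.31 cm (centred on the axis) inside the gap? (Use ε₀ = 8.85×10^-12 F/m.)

Through the whole plate area (πR² = 0.03398 m²), I_d = ε₀ πR² dE/dt = 0.02382 A.
The field is uniform, so I_d,enc = I_d (r/R)² = (0.02382)(6.31/10.4)² = 8.77×10^-3 A.

8.77×10^-3 A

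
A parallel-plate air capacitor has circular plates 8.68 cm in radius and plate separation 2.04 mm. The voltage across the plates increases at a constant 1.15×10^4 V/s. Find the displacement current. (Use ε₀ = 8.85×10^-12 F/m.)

E = V/d so dE/dt = (dV/dt)/d = 5.637×10^6 V/(m·s), and I_d = ε₀ A dE/dt = (8.85×10^-12)(0.02367)(5.637×10^6) = 1.18×10^-6 A.

1.18×10^-6 A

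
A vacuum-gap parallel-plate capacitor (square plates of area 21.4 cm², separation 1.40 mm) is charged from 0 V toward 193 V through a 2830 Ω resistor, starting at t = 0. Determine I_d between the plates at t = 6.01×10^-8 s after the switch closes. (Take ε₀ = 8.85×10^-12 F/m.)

C = ε₀A/d = (8.85×10^-12)(2.14×10^-3)/(1.40×10^-3) = 1.353×10^-11 F, so τ = RC = 3.829×10^-8 s.
The conduction current is I(t) = (V₀/R) e^(−t/τ), and the displacement current between the plates equals it.
t/τ = 1.570; I_d = (193/2830) · e^(−1.570) = (0.06820)(0.2080) = 0.0142 A.

0.0142 A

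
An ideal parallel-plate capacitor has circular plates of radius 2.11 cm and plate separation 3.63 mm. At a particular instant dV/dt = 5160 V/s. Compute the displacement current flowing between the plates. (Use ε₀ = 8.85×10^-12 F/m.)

The displacement current equals the charging current C dV/dt. With C = ε₀A/d = (8.85×10^-12)(1.399×10^-3)/(3.63×10^-3) = 3.411×10^-12 F, I_d = (3.411×10^-12)(5160) = 1.76×10^-8 A.

1.76×10^-8 A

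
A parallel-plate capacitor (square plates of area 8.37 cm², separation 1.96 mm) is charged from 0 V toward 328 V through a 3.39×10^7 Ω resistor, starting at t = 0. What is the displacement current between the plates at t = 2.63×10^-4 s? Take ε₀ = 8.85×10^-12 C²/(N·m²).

1.24×10^-6 A

C = ε₀A/d = (8.85×10^-12)(8.37×10^-4)/(1.96×10^-3) = 3.779×10^-12 F and τ = RC = 1.281×10^-4 s. I_d in the gap equals the RC charging current.
I_d(t) = (V₀/R) e^(−t/τ) = 9.676×10^-6 · e^(−2.053) = 1.24×10^-6 A.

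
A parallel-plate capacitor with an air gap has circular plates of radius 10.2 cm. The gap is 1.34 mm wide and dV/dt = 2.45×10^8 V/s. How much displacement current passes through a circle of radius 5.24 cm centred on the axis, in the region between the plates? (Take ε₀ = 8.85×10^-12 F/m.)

I_d = C dV/dt with C = ε₀πR²/d = 2.159×10^-10 F, so I_d = (2.159×10^-10)(2.45×10^8) = 0.05290 A.
Through an area πr² the displacement current is I_d·(πr²/πR²) = I_d (r/R)² = 0.0140 A.

0.0140 A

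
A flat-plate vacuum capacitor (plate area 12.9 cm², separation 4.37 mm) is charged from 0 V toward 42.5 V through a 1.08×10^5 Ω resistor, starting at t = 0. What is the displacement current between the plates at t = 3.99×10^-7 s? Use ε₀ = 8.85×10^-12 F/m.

C = ε₀A/d = (8.85×10^-12)(1.29×10^-3)/(4.37×10^-3) = 2.612×10^-12 F, so τ = RC = 2.821×10^-7 s.
The conduction current is I(t) = (V₀/R) e^(−t/τ), and the displacement current between the plates equals it.
t/τ = 1.414; I_d = (42.5/1.08×10^5) · e^(−1.414) = (3.935×10^-4)(0.2432) = 9.57×10^-5 A.

9.57×10^-5 A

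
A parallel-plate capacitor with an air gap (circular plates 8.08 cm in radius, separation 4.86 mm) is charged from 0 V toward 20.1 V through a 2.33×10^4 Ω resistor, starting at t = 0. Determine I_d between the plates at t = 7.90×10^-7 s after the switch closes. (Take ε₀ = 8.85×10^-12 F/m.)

C = ε₀A/d = (8.85×10^-12)(0.02051)/(4.86×10^-3) = 3.735×10^-11 F and τ = RC = 8.703×10^-7 s. I_d in the gap equals the RC charging current.
I_d(t) = (V₀/R) e^(−t/τ) = 8.627×10^-4 · e^(−0.9077) = 3.48×10^-4 A.

3.48×10^-4 A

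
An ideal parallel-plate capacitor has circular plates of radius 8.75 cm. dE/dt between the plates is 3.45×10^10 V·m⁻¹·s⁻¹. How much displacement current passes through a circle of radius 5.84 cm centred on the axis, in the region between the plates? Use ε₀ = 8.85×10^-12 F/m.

3.27×10^-3 A

Total displacement current: I_d = ε₀(πR²)(dE/dt) = (8.85×10^-12)(0.02405)(3.45×10^10) = 7.343×10^-3 A.
Since J_d is uniform, the enclosed fraction is (r/R)² = 0.4455, giving I_d,enc = 3.27×10^-3 A.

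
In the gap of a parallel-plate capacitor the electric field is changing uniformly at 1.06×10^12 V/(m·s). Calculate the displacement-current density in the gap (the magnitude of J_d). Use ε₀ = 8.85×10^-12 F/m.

J_d = ε₀ dE/dt = (8.85×10^-12)(1.06×10^12) = 9.38 A/m².

9.38 A/m²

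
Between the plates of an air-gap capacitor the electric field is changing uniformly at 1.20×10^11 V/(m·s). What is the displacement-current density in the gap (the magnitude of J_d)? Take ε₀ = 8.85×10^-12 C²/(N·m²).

1.06 A/m²

J_d = ε₀ ∂E/∂t, so J_d = 1.06 A/m².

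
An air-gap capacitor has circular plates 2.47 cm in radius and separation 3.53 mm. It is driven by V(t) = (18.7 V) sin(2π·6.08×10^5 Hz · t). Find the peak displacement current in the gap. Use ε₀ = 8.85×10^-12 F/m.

3.43×10^-4 A

(dE/dt)_max = V₀ω/d = 2.024×10^10 V/(m·s); ω = 2πf = 3.820×10^6 rad/s.
I_d,max = ε₀ A (dE/dt)_max = (8.85×10^-12)(1.917×10^-3)(2.024×10^10) = 3.43×10^-4 A.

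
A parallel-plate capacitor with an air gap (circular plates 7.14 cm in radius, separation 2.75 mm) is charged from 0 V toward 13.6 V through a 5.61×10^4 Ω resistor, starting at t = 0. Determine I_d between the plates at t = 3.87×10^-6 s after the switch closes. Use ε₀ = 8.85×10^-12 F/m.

6.36×10^-5 A

With C = ε₀A/d = (8.85×10^-12)(0.01602)/(2.75×10^-3) = 5.156×10^-11 F, the time constant is τ = RC = 2.893×10^-6 s, so t/τ = 1.338 and e^(−t/τ) = 0.2624.
I_d = I_cond = (V₀/R) e^(−t/τ) = (2.424×10^-4)(0.2624) = 6.36×10^-5 A.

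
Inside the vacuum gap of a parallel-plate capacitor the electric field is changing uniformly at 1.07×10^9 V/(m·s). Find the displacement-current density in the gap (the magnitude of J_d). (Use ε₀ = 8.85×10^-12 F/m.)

9.47×10^-3 A/m²

The displacement-current density is ε₀ ∂E/∂t = (8.85×10^-12)(1.07×10^9) = 9.47×10^-3 A/m².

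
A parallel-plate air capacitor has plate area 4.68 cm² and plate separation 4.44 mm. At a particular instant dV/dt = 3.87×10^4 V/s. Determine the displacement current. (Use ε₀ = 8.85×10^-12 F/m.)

The displacement current equals the charging current C dV/dt. With C = ε₀A/d = (8.85×10^-12)(4.68×10^-4)/(4.44×10^-3) = 9.328×10^-13 F, I_d = (9.328×10^-13)(3.87×10^4) = 3.61×10^-8 A.

3.61×10^-8 A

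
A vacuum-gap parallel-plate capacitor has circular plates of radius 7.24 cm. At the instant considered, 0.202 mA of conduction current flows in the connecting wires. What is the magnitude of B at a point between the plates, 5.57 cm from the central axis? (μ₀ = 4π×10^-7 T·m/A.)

4.29×10^-10 T

By continuity the displacement current in the gap matches the conduction current: I_d = 2.02×10^-4 A.
∮B·dl = μ₀ I_d,enc with I_d,enc = I_d r²/R² = 1.196×10^-4 A; so B = μ₀ I_d,enc/(2πr) = 4.29×10^-10 T.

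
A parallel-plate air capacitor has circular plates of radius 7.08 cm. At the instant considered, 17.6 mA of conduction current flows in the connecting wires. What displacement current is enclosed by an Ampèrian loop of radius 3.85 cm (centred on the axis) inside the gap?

5.20×10^-3 A

Between the plates the displacement current equals the wire current: I_d = 17.6 mA = 0.0176 A.
The field is uniform, so I_d,enc = I_d (r/R)² = (0.0176)(3.85/7.08)² = 5.20×10^-3 A.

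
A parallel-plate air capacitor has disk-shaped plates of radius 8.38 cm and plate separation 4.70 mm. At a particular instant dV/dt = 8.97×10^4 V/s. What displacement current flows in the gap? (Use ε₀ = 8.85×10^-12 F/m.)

3.73×10^-6 A

The field between the plates is E = V/d, so dE/dt = (8.97×10^4)/(4.70×10^-3 m) = 1.909×10^7 V/(m·s).
I_d = ε₀ A (dE/dt) = (8.85×10^-12)(0.02206)(1.909×10^7) = 3.73×10^-6 A.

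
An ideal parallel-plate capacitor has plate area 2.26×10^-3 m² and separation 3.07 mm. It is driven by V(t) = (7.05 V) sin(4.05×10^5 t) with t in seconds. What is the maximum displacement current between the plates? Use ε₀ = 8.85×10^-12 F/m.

1.86×10^-5 A

The displacement current equals the conduction current C dV/dt, which peaks at C V₀ ω.
With C = ε₀A/d = (8.85×10^-12)(2.26×10^-3)/(3.07×10^-3) = 6.515×10^-12 F and ω = 4.05×10^5 rad/s, I_d,max = (6.515×10^-12)(7.05)(4.05×10^5) = 1.86×10^-5 A.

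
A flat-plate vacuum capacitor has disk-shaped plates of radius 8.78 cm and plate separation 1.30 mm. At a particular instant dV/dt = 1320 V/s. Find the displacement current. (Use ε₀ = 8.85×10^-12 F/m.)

2.18×10^-7 A

The field between the plates is E = V/d, so dE/dt = (1320)/(1.30×10^-3 m) = 1.015×10^6 V/(m·s).
I_d = ε₀ A (dE/dt) = (8.85×10^-12)(0.02422)(1.015×10^6) = 2.18×10^-7 A.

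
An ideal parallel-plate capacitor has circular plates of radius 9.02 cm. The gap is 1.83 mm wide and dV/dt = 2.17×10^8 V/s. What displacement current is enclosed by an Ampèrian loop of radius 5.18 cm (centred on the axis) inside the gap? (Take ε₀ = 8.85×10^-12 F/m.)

With E = V/d, dE/dt = 1.186×10^11 V/(m·s) and πR² = 0.02556 m², giving I_d = ε₀ πR² dE/dt = 0.02683 A.
The field is uniform, so I_d,enc = I_d (r/R)² = (0.02683)(5.18/9.02)² = 8.85×10^-3 A.

8.85×10^-3 A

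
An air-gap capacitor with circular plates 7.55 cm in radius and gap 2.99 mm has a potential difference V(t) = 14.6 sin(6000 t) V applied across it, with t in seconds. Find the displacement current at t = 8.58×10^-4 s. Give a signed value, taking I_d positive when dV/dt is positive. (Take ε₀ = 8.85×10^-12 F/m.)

1.96×10^-6 A

dV/dt = (14.6)(6000)·cos(5.148) = 3.696×10^4 V/s.
I_d = C dV/dt with C = ε₀A/d = (8.85×10^-12)(0.01791)/(2.99×10^-3) = 5.301×10^-11 F, so I_d = (5.301×10^-11)(3.696×10^4) = 1.96×10^-6 A.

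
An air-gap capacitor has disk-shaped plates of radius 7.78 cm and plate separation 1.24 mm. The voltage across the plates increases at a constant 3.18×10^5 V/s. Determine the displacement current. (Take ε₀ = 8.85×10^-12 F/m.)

4.32×10^-5 A

E = V/d so dE/dt = (dV/dt)/d = 2.565×10^8 V/(m·s), and I_d = ε₀ A dE/dt = (8.85×10^-12)(0.01902)(2.565×10^8) = 4.32×10^-5 A.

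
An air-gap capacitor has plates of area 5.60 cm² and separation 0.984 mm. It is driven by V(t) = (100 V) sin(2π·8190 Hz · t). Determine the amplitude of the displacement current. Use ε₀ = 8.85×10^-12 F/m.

(dE/dt)_max = V₀ω/d = 5.230×10^9 V/(m·s); ω = 2πf = 5.146×10^4 rad/s.
I_d,max = ε₀ A (dE/dt)_max = (8.85×10^-12)(5.60×10^-4)(5.230×10^9) = 2.59×10^-5 A.

2.59×10^-5 A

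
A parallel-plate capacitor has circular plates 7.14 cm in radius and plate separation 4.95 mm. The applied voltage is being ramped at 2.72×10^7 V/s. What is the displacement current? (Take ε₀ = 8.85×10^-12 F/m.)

The displacement current equals the charging current C dV/dt. With C = ε₀A/d = (8.85×10^-12)(0.01602)/(4.95×10^-3) = 2.864×10^-11 F, I_d = (2.864×10^-11)(2.72×10^7) = 7.79×10^-4 A.

7.79×10^-4 A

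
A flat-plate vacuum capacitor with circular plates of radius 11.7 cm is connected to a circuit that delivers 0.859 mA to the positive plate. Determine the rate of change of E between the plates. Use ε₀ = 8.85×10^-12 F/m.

2.26×10^9 V/(m·s)

The displacement current between the plates equals the conduction current, I_d = 0.859 mA.
Since I_d = ε₀ A dE/dt, dE/dt = I_d/(ε₀A) = (8.59×10^-4)/((8.85×10^-12)(0.04301)) = 2.26×10^9 V/(m·s).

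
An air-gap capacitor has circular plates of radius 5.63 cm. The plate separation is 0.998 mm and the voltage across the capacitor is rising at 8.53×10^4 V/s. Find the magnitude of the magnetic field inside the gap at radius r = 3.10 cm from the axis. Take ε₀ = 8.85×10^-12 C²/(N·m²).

1.47×10^-11 T

dE/dt = (dV/dt)/d = 8.547×10^7 V/(m·s); I_d = ε₀(πR²)(dE/dt) = (8.85×10^-12)(9.958×10^-3)(8.547×10^7) = 7.532×10^-6 A.
∮B·dl = μ₀ I_d,enc with I_d,enc = I_d r²/R² = 2.284×10^-6 A; so B = μ₀ I_d,enc/(2πr) = 1.47×10^-11 T.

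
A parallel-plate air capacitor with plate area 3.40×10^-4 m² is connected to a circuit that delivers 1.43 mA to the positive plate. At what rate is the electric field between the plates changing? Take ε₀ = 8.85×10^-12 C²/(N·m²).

By continuity, I_d in the gap equals the 1.43 mA flowing in the wire.
Inverting I_d = ε₀ A dE/dt gives dE/dt = 1.43×10^-3 / (8.85×10^-12 · 3.40×10^-4) = 4.75×10^11 V/(m·s).

4.75×10^11 V/(m·s)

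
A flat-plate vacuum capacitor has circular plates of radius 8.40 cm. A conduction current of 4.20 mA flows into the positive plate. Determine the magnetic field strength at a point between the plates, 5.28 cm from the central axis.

6.29×10^-9 T

By continuity the displacement current in the gap matches the conduction current: I_d = 4.20×10^-3 A.
An Ampèrian loop of radius r encloses a fraction (r/R)² of I_d. Then B·2πr = μ₀ I_d (r/R)², giving B = μ₀ I_d r/(2πR²) = 6.29×10^-9 T.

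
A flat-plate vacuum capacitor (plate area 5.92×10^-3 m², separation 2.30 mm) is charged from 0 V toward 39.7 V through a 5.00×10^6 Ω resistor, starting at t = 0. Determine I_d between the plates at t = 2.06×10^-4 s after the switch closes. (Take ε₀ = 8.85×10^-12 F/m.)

C = ε₀A/d = (8.85×10^-12)(5.92×10^-3)/(2.30×10^-3) = 2.278×10^-11 F and τ = RC = 1.139×10^-4 s. I_d in the gap equals the RC charging current.
I_d(t) = (V₀/R) e^(−t/τ) = 7.940×10^-6 · e^(−1.809) = 1.30×10^-6 A.

1.30×10^-6 A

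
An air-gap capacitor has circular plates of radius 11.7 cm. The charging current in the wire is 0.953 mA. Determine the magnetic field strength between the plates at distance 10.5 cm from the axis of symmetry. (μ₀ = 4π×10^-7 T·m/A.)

1.46×10^-9 T

Between the plates the displacement current equals the wire current: I_d = 0.953 mA = 9.53×10^-4 A.
An Ampèrian loop of radius r encloses a fraction (r/R)² of I_d. Then B·2πr = μ₀ I_d (r/R)², giving B = μ₀ I_d r/(2πR²) = 1.46×10^-9 T.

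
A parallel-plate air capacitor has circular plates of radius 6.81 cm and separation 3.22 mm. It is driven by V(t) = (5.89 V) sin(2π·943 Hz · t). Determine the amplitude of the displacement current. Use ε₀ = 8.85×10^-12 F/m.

1.40×10^-6 A

C = ε₀A/d = (8.85×10^-12)(0.01457)/(3.22×10^-3) = 4.004×10^-11 F; ω = 2πf = 5925 rad/s.
I_d = C dV/dt, so |I_d|_max = C V₀ ω = (4.004×10^-11)(5.89)(5925) = 1.40×10^-6 A.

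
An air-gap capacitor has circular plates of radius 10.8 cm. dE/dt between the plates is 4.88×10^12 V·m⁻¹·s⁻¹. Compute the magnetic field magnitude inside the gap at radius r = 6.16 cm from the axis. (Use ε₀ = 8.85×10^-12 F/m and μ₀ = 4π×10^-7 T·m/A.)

1.67×10^-6 T

Through the whole plate area (πR² = 0.03664 m²), I_d = ε₀ πR² dE/dt = 1.582 A.
For r < R the Ampère–Maxwell law gives B(2πr) = μ₀ I_d (r²/R²), so B = μ₀ I_d r/(2πR²) = (4π×10^-7)(1.582)(0.0616)/(2π·0.108²) = 1.67×10^-6 T.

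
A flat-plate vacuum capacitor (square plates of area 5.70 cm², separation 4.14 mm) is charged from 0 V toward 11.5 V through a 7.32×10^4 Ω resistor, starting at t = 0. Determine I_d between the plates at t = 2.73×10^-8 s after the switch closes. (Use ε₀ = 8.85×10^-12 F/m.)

C = ε₀A/d = (8.85×10^-12)(5.70×10^-4)/(4.14×10^-3) = 1.218×10^-12 F and τ = RC = 8.916×10^-8 s. I_d in the gap equals the RC charging current.
I_d(t) = (V₀/R) e^(−t/τ) = 1.571×10^-4 · e^(−0.3062) = 1.16×10^-4 A.

1.16×10^-4 A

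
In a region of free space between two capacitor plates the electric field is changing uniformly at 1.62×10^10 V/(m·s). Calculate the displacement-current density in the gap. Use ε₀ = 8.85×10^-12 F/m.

0.143 A/m²

J_d = ε₀ dE/dt = (8.85×10^-12)(1.62×10^10) = 0.143 A/m².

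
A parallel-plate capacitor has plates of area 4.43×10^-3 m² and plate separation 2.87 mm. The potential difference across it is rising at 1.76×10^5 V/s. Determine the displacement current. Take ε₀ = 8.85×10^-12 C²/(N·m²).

2.40×10^-6 A

E = V/d so dE/dt = (dV/dt)/d = 6.132×10^7 V/(m·s), and I_d = ε₀ A dE/dt = (8.85×10^-12)(4.43×10^-3)(6.132×10^7) = 2.40×10^-6 A.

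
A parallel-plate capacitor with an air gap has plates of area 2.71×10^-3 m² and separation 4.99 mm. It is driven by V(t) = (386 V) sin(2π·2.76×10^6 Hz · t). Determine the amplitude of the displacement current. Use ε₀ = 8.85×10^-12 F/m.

0.0322 A

C = ε₀A/d = (8.85×10^-12)(2.71×10^-3)/(4.99×10^-3) = 4.806×10^-12 F; ω = 2πf = 1.734×10^7 rad/s.
I_d = C dV/dt, so |I_d|_max = C V₀ ω = (4.806×10^-12)(386)(1.734×10^7) = 0.0322 A.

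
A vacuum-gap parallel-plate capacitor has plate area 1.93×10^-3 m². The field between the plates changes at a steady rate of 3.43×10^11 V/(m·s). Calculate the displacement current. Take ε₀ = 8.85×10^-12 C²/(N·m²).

5.86×10^-3 A

The displacement current is ε₀ times dΦ_E/dt = ε₀ A dE/dt = (8.85×10^-12)(1.93×10^-3)(3.43×10^11) = 5.86×10^-3 A.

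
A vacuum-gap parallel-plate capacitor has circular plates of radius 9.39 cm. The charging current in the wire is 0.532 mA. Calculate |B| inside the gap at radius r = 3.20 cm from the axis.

3.86×10^-10 T

Between the plates the displacement current equals the wire current: I_d = 0.532 mA = 5.32×10^-4 A.
∮B·dl = μ₀ I_d,enc with I_d,enc = I_d r²/R² = 6.178×10^-5 A; so B = μ₀ I_d,enc/(2πr) = 3.86×10^-10 T.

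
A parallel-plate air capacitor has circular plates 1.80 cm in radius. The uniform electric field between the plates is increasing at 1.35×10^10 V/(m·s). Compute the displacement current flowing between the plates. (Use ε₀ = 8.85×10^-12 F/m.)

I_d = ε₀ A (dE/dt) = (8.85×10^-12)(1.018×10^-3 m²)(1.35×10^10) = 1.22×10^-4 A.

1.22×10^-4 A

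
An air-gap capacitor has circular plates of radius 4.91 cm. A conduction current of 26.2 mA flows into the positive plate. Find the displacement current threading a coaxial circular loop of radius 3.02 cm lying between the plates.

No conduction current crosses the gap, so I_d there equals the 0.0262 A in the leads.
Through an area πr² the displacement current is I_d·(πr²/πR²) = I_d (r/R)² = 9.91×10^-3 A.

9.91×10^-3 A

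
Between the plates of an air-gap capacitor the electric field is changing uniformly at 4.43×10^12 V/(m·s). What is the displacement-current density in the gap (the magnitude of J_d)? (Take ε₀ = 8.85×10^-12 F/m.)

J_d = ε₀ ∂E/∂t, so J_d = 39.2 A/m².

39.2 A/m²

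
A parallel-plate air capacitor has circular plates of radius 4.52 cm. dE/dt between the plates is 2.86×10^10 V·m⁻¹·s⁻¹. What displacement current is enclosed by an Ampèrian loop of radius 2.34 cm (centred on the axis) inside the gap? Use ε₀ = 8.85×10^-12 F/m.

Total displacement current: I_d = ε₀(πR²)(dE/dt) = (8.85×10^-12)(6.418×10^-3)(2.86×10^10) = 1.624×10^-3 A.
The field is uniform, so I_d,enc = I_d (r/R)² = (1.624×10^-3)(2.34/4.52)² = 4.35×10^-4 A.

4.35×10^-4 A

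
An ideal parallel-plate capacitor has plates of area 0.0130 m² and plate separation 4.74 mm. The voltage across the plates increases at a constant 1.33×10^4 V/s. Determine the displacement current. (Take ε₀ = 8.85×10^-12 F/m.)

3.23×10^-7 A

E = V/d so dE/dt = (dV/dt)/d = 2.806×10^6 V/(m·s), and I_d = ε₀ A dE/dt = (8.85×10^-12)(0.0130)(2.806×10^6) = 3.23×10^-7 A.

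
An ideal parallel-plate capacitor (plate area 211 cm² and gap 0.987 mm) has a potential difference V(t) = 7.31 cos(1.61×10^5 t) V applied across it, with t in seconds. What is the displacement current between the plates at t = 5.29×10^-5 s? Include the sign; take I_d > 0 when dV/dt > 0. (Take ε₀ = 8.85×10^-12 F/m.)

dE/dt = (V₀ω/d)·−sin(ωt) with ωt = 8.5169 rad: (7.31)(1.61×10^5)(-0.7882)/(9.87×10^-4) = -9.399×10^8 V/(m·s).
I_d = ε₀ A dE/dt = (8.85×10^-12)(0.0211)(-9.399×10^8) = -1.76×10^-4 A.

-1.76×10^-4 A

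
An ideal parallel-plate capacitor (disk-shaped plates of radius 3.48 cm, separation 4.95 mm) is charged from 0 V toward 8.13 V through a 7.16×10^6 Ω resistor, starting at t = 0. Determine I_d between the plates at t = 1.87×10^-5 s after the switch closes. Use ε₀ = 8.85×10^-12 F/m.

C = ε₀A/d = (8.85×10^-12)(3.805×10^-3)/(4.95×10^-3) = 6.803×10^-12 F, so τ = RC = 4.871×10^-5 s.
The conduction current is I(t) = (V₀/R) e^(−t/τ), and the displacement current between the plates equals it.
t/τ = 0.3839; I_d = (8.13/7.16×10^6) · e^(−0.3839) = (1.135×10^-6)(0.6812) = 7.73×10^-7 A.

7.73×10^-7 A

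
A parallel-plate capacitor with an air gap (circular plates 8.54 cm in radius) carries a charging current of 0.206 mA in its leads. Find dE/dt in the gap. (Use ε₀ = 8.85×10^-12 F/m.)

1.02×10^9 V/(m·s)

Charge continuity gives I_d = I = 2.06×10^-4 A between the plates.
Then dE/dt = I_d/(ε₀A) = 1.02×10^9 V/(m·s).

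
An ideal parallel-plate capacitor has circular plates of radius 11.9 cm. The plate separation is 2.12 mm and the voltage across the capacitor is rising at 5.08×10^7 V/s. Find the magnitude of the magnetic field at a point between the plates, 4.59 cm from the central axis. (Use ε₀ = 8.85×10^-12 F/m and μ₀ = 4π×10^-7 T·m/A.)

dE/dt = (dV/dt)/d = 2.396×10^10 V/(m·s); I_d = ε₀(πR²)(dE/dt) = (8.85×10^-12)(0.04449)(2.396×10^10) = 9.434×10^-3 A.
An Ampèrian loop of radius r encloses a fraction (r/R)² of I_d. Then B·2πr = μ₀ I_d (r/R)², giving B = μ₀ I_d r/(2πR²) = 6.12×10^-9 T.

6.12×10^-9 T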